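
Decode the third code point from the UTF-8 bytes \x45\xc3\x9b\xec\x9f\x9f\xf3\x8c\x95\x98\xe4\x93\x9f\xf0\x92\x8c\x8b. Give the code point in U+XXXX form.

U+C7DF

Offset 0: leading byte 0x45 = 01000101 → 1-byte char #1 = 45.
Offset 1: leading byte 0xC3 = 11000011 → 2-byte char #2 = C3 9B.
Offset 3: leading byte 0xEC = 11101100 → 3-byte char #3 = EC 9F 9F.
Leading byte 0xEC = 11101100 matches 1110xxxx → 3-byte sequence.
Byte 1: 0xEC = 11101100, payload 1100 (4 bits).
Byte 2: 0x9F = 10011111 (10xxxxxx ✓), payload 011111.
Byte 3: 0x9F = 10011111 (10xxxxxx ✓), payload 011111.
Concatenate: 1100011111011111 = 0xC7DF (16 bits → U+C7DF).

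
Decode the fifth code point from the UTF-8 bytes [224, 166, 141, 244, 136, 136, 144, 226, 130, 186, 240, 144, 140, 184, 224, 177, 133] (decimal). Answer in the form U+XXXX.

Offset 0: leading byte 0xE0 = 11100000 → 3-byte char #1 = E0 A6 8D.
Offset 3: leading byte 0xF4 = 11110100 → 4-byte char #2 = F4 88 88 90.
Offset 7: leading byte 0xE2 = 11100010 → 3-byte char #3 = E2 82 BA.
Offset 10: leading byte 0xF0 = 11110000 → 4-byte char #4 = F0 90 8C B8.
Offset 14: leading byte 0xE0 = 11100000 → 3-byte char #5 = E0 B1 85.
Leading byte 0xE0 = 11100000 matches 1110xxxx → 3-byte sequence.
Byte 1: 0xE0 = 11100000, payload 0000 (4 bits).
Byte 2: 0xB1 = 10110001 (10xxxxxx ✓), payload 110001.
Byte 3: 0x85 = 10000101 (10xxxxxx ✓), payload 000101.
Concatenate: 0000110001000101 = 0xC45 (16 bits → U+0C45).

U+0C45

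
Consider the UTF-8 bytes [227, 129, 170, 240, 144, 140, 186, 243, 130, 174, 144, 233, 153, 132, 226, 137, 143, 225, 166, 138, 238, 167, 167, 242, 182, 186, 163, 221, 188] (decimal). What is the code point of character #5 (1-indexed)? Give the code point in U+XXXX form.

U+224F

Offset 0: leading byte 0xE3 = 11100011 → 3-byte char #1 = E3 81 AA.
Offset 3: leading byte 0xF0 = 11110000 → 4-byte char #2 = F0 90 8C BA.
Offset 7: leading byte 0xF3 = 11110011 → 4-byte char #3 = F3 82 AE 90.
Offset 11: leading byte 0xE9 = 11101001 → 3-byte char #4 = E9 99 84.
Offset 14: leading byte 0xE2 = 11100010 → 3-byte char #5 = E2 89 8F.
Leading byte 0xE2 = 11100010 matches 1110xxxx → 3-byte sequence.
Byte 1: 0xE2 = 11100010, payload 0010 (4 bits).
Byte 2: 0x89 = 10001001 (10xxxxxx ✓), payload 001001.
Byte 3: 0x8F = 10001111 (10xxxxxx ✓), payload 001111.
Concatenate: 0010001001001111 = 0x224F (16 bits → U+224F).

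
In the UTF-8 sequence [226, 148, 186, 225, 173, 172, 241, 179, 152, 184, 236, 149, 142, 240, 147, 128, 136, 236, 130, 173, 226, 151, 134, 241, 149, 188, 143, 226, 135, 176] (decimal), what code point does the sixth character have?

U+C0AD

Offset 0: leading byte 0xE2 = 11100010 → 3-byte char #1 = E2 94 BA.
Offset 3: leading byte 0xE1 = 11100001 → 3-byte char #2 = E1 AD AC.
Offset 6: leading byte 0xF1 = 11110001 → 4-byte char #3 = F1 B3 98 B8.
Offset 10: leading byte 0xEC = 11101100 → 3-byte char #4 = EC 95 8E.
Offset 13: leading byte 0xF0 = 11110000 → 4-byte char #5 = F0 93 80 88.
Offset 17: leading byte 0xEC = 11101100 → 3-byte char #6 = EC 82 AD.
Leading byte 0xEC = 11101100 matches 1110xxxx → 3-byte sequence.
Byte 1: 0xEC = 11101100, payload 1100 (4 bits).
Byte 2: 0x82 = 10000010 (10xxxxxx ✓), payload 000010.
Byte 3: 0xAD = 10101101 (10xxxxxx ✓), payload 101101.
Concatenate: 1100000010101101 = 0xC0AD (16 bits → U+C0AD).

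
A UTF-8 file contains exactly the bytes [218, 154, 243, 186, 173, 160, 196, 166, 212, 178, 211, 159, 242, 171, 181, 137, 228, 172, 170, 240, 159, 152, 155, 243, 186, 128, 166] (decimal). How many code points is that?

9

Byte at offset 0: 0xDA = 11011010 → 2-byte char (#1). Advance 2.
Byte at offset 2: 0xF3 = 11110011 → 4-byte char (#2). Advance 4.
Byte at offset 6: 0xC4 = 11000100 → 2-byte char (#3). Advance 2.
Byte at offset 8: 0xD4 = 11010100 → 2-byte char (#4). Advance 2.
Byte at offset 10: 0xD3 = 11010011 → 2-byte char (#5). Advance 2.
Byte at offset 12: 0xF2 = 11110010 → 4-byte char (#6). Advance 4.
Byte at offset 16: 0xE4 = 11100100 → 3-byte char (#7). Advance 3.
Byte at offset 19: 0xF0 = 11110000 → 4-byte char (#8). Advance 4.
Byte at offset 23: 0xF3 = 11110011 → 4-byte char (#9). Advance 4.
Reached end at offset 27 after 9 code points.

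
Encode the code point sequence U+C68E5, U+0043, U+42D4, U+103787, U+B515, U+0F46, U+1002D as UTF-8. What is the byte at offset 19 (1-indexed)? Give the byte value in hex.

0xF0

1-indexed offset 19 is 0-indexed offset 18.
U+C68E5 → 4-byte form F3 86 A3 A5 at offsets 0–3.
U+0043 → 1-byte form 43 at offsets 4–4.
U+42D4 → 3-byte form E4 8B 94 at offsets 5–7.
U+103787 → 4-byte form F4 83 9E 87 at offsets 8–11.
U+B515 → 3-byte form EB 94 95 at offsets 12–14.
U+0F46 → 3-byte form E0 BD 86 at offsets 15–17.
U+1002D → 4-byte form F0 90 80 AD at offsets 18–21.
Offset 18 falls in char 7's range; it's byte 1 of F0 90 80 AD = 0xF0.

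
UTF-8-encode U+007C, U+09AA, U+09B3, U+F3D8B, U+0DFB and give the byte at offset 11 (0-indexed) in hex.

U+007C → 1-byte form 7C at offsets 0–0.
U+09AA → 3-byte form E0 A6 AA at offsets 1–3.
U+09B3 → 3-byte form E0 A6 B3 at offsets 4–6.
U+F3D8B → 4-byte form F3 B3 B6 8B at offsets 7–10.
U+0DFB → 3-byte form E0 B7 BB at offsets 11–13.
Offset 11 falls in char 5's range; it's byte 1 of E0 B7 BB = 0xE0.

0xE0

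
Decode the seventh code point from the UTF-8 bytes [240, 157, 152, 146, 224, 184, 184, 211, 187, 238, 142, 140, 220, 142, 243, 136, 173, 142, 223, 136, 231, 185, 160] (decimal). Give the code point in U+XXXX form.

U+07C8

Offset 0: leading byte 0xF0 = 11110000 → 4-byte char #1 = F0 9D 98 92.
Offset 4: leading byte 0xE0 = 11100000 → 3-byte char #2 = E0 B8 B8.
Offset 7: leading byte 0xD3 = 11010011 → 2-byte char #3 = D3 BB.
Offset 9: leading byte 0xEE = 11101110 → 3-byte char #4 = EE 8E 8C.
Offset 12: leading byte 0xDC = 11011100 → 2-byte char #5 = DC 8E.
Offset 14: leading byte 0xF3 = 11110011 → 4-byte char #6 = F3 88 AD 8E.
Offset 18: leading byte 0xDF = 11011111 → 2-byte char #7 = DF 88.
Leading byte 0xDF = 11011111 matches 110xxxxx → 2-byte sequence.
Byte 1: 0xDF = 11011111, payload 11111 (5 bits).
Byte 2: 0x88 = 10001000 (10xxxxxx ✓), payload 001000.
Concatenate: 11111001000 = 0x7C8 (11 bits → U+07C8).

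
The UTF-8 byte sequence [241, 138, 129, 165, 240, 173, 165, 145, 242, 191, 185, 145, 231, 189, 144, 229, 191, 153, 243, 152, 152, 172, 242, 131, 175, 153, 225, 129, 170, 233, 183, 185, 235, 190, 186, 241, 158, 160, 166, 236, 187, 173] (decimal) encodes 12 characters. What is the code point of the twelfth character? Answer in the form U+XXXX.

U+CEED

Offset 0: leading byte 0xF1 = 11110001 → 4-byte char #1 = F1 8A 81 A5.
Offset 4: leading byte 0xF0 = 11110000 → 4-byte char #2 = F0 AD A5 91.
Offset 8: leading byte 0xF2 = 11110010 → 4-byte char #3 = F2 BF B9 91.
Offset 12: leading byte 0xE7 = 11100111 → 3-byte char #4 = E7 BD 90.
Offset 15: leading byte 0xE5 = 11100101 → 3-byte char #5 = E5 BF 99.
Offset 18: leading byte 0xF3 = 11110011 → 4-byte char #6 = F3 98 98 AC.
Offset 22: leading byte 0xF2 = 11110010 → 4-byte char #7 = F2 83 AF 99.
Offset 26: leading byte 0xE1 = 11100001 → 3-byte char #8 = E1 81 AA.
Offset 29: leading byte 0xE9 = 11101001 → 3-byte char #9 = E9 B7 B9.
Offset 32: leading byte 0xEB = 11101011 → 3-byte char #10 = EB BE BA.
Offset 35: leading byte 0xF1 = 11110001 → 4-byte char #11 = F1 9E A0 A6.
Offset 39: leading byte 0xEC = 11101100 → 3-byte char #12 = EC BB AD.
Leading byte 0xEC = 11101100 matches 1110xxxx → 3-byte sequence.
Byte 1: 0xEC = 11101100, payload 1100 (4 bits).
Byte 2: 0xBB = 10111011 (10xxxxxx ✓), payload 111011.
Byte 3: 0xAD = 10101101 (10xxxxxx ✓), payload 101101.
Concatenate: 1100111011101101 = 0xCEED (16 bits → U+CEED).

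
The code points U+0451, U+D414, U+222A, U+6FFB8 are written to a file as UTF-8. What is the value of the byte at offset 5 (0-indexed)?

0xE2

U+0451 → 2-byte form D1 91 at offsets 0–1.
U+D414 → 3-byte form ED 90 94 at offsets 2–4.
U+222A → 3-byte form E2 88 AA at offsets 5–7.
Offset 5 falls in char 3's range; it's byte 1 of E2 88 AA = 0xE2.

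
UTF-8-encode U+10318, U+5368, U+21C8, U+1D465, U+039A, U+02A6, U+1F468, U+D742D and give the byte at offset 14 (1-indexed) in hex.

0xA5

1-indexed offset 14 is 0-indexed offset 13.
U+10318 → 4-byte form F0 90 8C 98 at offsets 0–3.
U+5368 → 3-byte form E5 8D A8 at offsets 4–6.
U+21C8 → 3-byte form E2 87 88 at offsets 7–9.
U+1D465 → 4-byte form F0 9D 91 A5 at offsets 10–13.
Offset 13 falls in char 4's range; it's byte 4 of F0 9D 91 A5 = 0xA5.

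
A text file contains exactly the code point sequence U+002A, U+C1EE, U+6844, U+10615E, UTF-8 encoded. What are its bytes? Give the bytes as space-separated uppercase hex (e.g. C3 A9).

2A EC 87 AE E6 A1 84 F4 86 85 9E

U+002A: 1-byte form → 2A.
U+C1EE: 3-byte form → EC 87 AE.
U+6844: 3-byte form → E6 A1 84.
U+10615E: 4-byte form → F4 86 85 9E.
Concatenated (11 bytes): 2A EC 87 AE E6 A1 84 F4 86 85 9E.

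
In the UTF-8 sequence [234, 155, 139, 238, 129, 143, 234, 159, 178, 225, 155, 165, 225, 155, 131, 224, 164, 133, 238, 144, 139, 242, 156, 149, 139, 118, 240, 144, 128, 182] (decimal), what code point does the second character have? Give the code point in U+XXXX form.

Offset 0: leading byte 0xEA = 11101010 → 3-byte char #1 = EA 9B 8B.
Offset 3: leading byte 0xEE = 11101110 → 3-byte char #2 = EE 81 8F.
Leading byte 0xEE = 11101110 matches 1110xxxx → 3-byte sequence.
Byte 1: 0xEE = 11101110, payload 1110 (4 bits).
Byte 2: 0x81 = 10000001 (10xxxxxx ✓), payload 000001.
Byte 3: 0x8F = 10001111 (10xxxxxx ✓), payload 001111.
Concatenate: 1110000001001111 = 0xE04F (16 bits → U+E04F).

U+E04F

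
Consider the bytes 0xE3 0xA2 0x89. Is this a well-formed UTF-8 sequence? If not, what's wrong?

Leading byte 0xE3 = 11100011 → 3-byte form.
Continuation bytes 0xA2=10100010, 0x89=10001001 all match 10xxxxxx.
Decoded value 0x3889 is ≥ 0x800 (shortest form) and not a surrogate.

valid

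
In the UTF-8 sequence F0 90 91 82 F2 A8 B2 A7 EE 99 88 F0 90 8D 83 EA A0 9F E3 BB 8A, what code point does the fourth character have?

U+10343

Offset 0: leading byte 0xF0 = 11110000 → 4-byte char #1 = F0 90 91 82.
Offset 4: leading byte 0xF2 = 11110010 → 4-byte char #2 = F2 A8 B2 A7.
Offset 8: leading byte 0xEE = 11101110 → 3-byte char #3 = EE 99 88.
Offset 11: leading byte 0xF0 = 11110000 → 4-byte char #4 = F0 90 8D 83.
Leading byte 0xF0 = 11110000 matches 11110xxx → 4-byte sequence.
Byte 1: 0xF0 = 11110000, payload 000 (3 bits).
Byte 2: 0x90 = 10010000 (10xxxxxx ✓), payload 010000.
Byte 3: 0x8D = 10001101 (10xxxxxx ✓), payload 001101.
Byte 4: 0x83 = 10000011 (10xxxxxx ✓), payload 000011.
Concatenate: 000010000001101000011 = 0x10343 (21 bits → U+10343).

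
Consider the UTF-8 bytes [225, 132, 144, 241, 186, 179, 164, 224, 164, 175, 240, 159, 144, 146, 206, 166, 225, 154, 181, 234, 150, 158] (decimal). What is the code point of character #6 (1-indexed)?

U+16B5

Offset 0: leading byte 0xE1 = 11100001 → 3-byte char #1 = E1 84 90.
Offset 3: leading byte 0xF1 = 11110001 → 4-byte char #2 = F1 BA B3 A4.
Offset 7: leading byte 0xE0 = 11100000 → 3-byte char #3 = E0 A4 AF.
Offset 10: leading byte 0xF0 = 11110000 → 4-byte char #4 = F0 9F 90 92.
Offset 14: leading byte 0xCE = 11001110 → 2-byte char #5 = CE A6.
Offset 16: leading byte 0xE1 = 11100001 → 3-byte char #6 = E1 9A B5.
Leading byte 0xE1 = 11100001 matches 1110xxxx → 3-byte sequence.
Byte 1: 0xE1 = 11100001, payload 0001 (4 bits).
Byte 2: 0x9A = 10011010 (10xxxxxx ✓), payload 011010.
Byte 3: 0xB5 = 10110101 (10xxxxxx ✓), payload 110101.
Concatenate: 0001011010110101 = 0x16B5 (16 bits → U+16B5).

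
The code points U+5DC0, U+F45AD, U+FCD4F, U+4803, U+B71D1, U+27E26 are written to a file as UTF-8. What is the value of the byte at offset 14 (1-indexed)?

1-indexed offset 14 is 0-indexed offset 13.
U+5DC0 → 3-byte form E5 B7 80 at offsets 0–2.
U+F45AD → 4-byte form F3 B4 96 AD at offsets 3–6.
U+FCD4F → 4-byte form F3 BC B5 8F at offsets 7–10.
U+4803 → 3-byte form E4 A0 83 at offsets 11–13.
Offset 13 falls in char 4's range; it's byte 3 of E4 A0 83 = 0x83.

0x83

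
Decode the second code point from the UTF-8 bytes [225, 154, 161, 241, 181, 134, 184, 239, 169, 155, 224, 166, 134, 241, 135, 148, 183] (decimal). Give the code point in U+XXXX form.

Offset 0: leading byte 0xE1 = 11100001 → 3-byte char #1 = E1 9A A1.
Offset 3: leading byte 0xF1 = 11110001 → 4-byte char #2 = F1 B5 86 B8.
Leading byte 0xF1 = 11110001 matches 11110xxx → 4-byte sequence.
Byte 1: 0xF1 = 11110001, payload 001 (3 bits).
Byte 2: 0xB5 = 10110101 (10xxxxxx ✓), payload 110101.
Byte 3: 0x86 = 10000110 (10xxxxxx ✓), payload 000110.
Byte 4: 0xB8 = 10111000 (10xxxxxx ✓), payload 111000.
Concatenate: 001110101000110111000 = 0x751B8 (21 bits → U+751B8).

U+751B8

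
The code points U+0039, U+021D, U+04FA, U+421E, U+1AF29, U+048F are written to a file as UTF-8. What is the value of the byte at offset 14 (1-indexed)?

1-indexed offset 14 is 0-indexed offset 13.
U+0039 → 1-byte form 39 at offsets 0–0.
U+021D → 2-byte form C8 9D at offsets 1–2.
U+04FA → 2-byte form D3 BA at offsets 3–4.
U+421E → 3-byte form E4 88 9E at offsets 5–7.
U+1AF29 → 4-byte form F0 9A BC A9 at offsets 8–11.
U+048F → 2-byte form D2 8F at offsets 12–13.
Offset 13 falls in char 6's range; it's byte 2 of D2 8F = 0x8F.

0x8F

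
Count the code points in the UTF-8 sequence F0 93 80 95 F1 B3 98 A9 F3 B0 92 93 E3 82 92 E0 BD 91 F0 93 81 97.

6

Byte at offset 0: 0xF0 = 11110000 → 4-byte char (#1). Advance 4.
Byte at offset 4: 0xF1 = 11110001 → 4-byte char (#2). Advance 4.
Byte at offset 8: 0xF3 = 11110011 → 4-byte char (#3). Advance 4.
Byte at offset 12: 0xE3 = 11100011 → 3-byte char (#4). Advance 3.
Byte at offset 15: 0xE0 = 11100000 → 3-byte char (#5). Advance 3.
Byte at offset 18: 0xF0 = 11110000 → 4-byte char (#6). Advance 4.
Reached end at offset 22 after 6 code points.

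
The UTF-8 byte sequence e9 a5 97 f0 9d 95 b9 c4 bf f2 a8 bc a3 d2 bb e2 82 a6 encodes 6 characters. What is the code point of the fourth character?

U+A8F23

Offset 0: leading byte 0xE9 = 11101001 → 3-byte char #1 = E9 A5 97.
Offset 3: leading byte 0xF0 = 11110000 → 4-byte char #2 = F0 9D 95 B9.
Offset 7: leading byte 0xC4 = 11000100 → 2-byte char #3 = C4 BF.
Offset 9: leading byte 0xF2 = 11110010 → 4-byte char #4 = F2 A8 BC A3.
Leading byte 0xF2 = 11110010 matches 11110xxx → 4-byte sequence.
Byte 1: 0xF2 = 11110010, payload 010 (3 bits).
Byte 2: 0xA8 = 10101000 (10xxxxxx ✓), payload 101000.
Byte 3: 0xBC = 10111100 (10xxxxxx ✓), payload 111100.
Byte 4: 0xA3 = 10100011 (10xxxxxx ✓), payload 100011.
Concatenate: 010101000111100100011 = 0xA8F23 (21 bits → U+A8F23).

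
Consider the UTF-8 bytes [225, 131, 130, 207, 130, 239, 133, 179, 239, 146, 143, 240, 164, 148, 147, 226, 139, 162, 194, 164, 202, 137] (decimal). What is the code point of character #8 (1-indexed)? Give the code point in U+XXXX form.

Offset 0: leading byte 0xE1 = 11100001 → 3-byte char #1 = E1 83 82.
Offset 3: leading byte 0xCF = 11001111 → 2-byte char #2 = CF 82.
Offset 5: leading byte 0xEF = 11101111 → 3-byte char #3 = EF 85 B3.
Offset 8: leading byte 0xEF = 11101111 → 3-byte char #4 = EF 92 8F.
Offset 11: leading byte 0xF0 = 11110000 → 4-byte char #5 = F0 A4 94 93.
Offset 15: leading byte 0xE2 = 11100010 → 3-byte char #6 = E2 8B A2.
Offset 18: leading byte 0xC2 = 11000010 → 2-byte char #7 = C2 A4.
Offset 20: leading byte 0xCA = 11001010 → 2-byte char #8 = CA 89.
Leading byte 0xCA = 11001010 matches 110xxxxx → 2-byte sequence.
Byte 1: 0xCA = 11001010, payload 01010 (5 bits).
Byte 2: 0x89 = 10001001 (10xxxxxx ✓), payload 001001.
Concatenate: 01010001001 = 0x289 (11 bits → U+0289).

U+0289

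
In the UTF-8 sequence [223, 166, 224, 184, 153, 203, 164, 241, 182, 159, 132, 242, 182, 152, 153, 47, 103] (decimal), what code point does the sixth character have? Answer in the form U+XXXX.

U+002F

Offset 0: leading byte 0xDF = 11011111 → 2-byte char #1 = DF A6.
Offset 2: leading byte 0xE0 = 11100000 → 3-byte char #2 = E0 B8 99.
Offset 5: leading byte 0xCB = 11001011 → 2-byte char #3 = CB A4.
Offset 7: leading byte 0xF1 = 11110001 → 4-byte char #4 = F1 B6 9F 84.
Offset 11: leading byte 0xF2 = 11110010 → 4-byte char #5 = F2 B6 98 99.
Offset 15: leading byte 0x2F = 00101111 → 1-byte char #6 = 2F.
Leading byte 0x2F = 00101111 matches 0xxxxxxx → 1-byte sequence.
Byte 1: 0x2F = 00101111, payload 0101111 (7 bits).
Concatenate: 0101111 = 0x2F (7 bits → U+002F).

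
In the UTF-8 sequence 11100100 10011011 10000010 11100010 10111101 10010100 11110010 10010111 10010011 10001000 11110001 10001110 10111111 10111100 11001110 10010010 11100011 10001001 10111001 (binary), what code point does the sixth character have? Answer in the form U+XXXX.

U+3279

Offset 0: leading byte 0xE4 = 11100100 → 3-byte char #1 = E4 9B 82.
Offset 3: leading byte 0xE2 = 11100010 → 3-byte char #2 = E2 BD 94.
Offset 6: leading byte 0xF2 = 11110010 → 4-byte char #3 = F2 97 93 88.
Offset 10: leading byte 0xF1 = 11110001 → 4-byte char #4 = F1 8E BF BC.
Offset 14: leading byte 0xCE = 11001110 → 2-byte char #5 = CE 92.
Offset 16: leading byte 0xE3 = 11100011 → 3-byte char #6 = E3 89 B9.
Leading byte 0xE3 = 11100011 matches 1110xxxx → 3-byte sequence.
Byte 1: 0xE3 = 11100011, payload 0011 (4 bits).
Byte 2: 0x89 = 10001001 (10xxxxxx ✓), payload 001001.
Byte 3: 0xB9 = 10111001 (10xxxxxx ✓), payload 111001.
Concatenate: 0011001001111001 = 0x3279 (16 bits → U+3279).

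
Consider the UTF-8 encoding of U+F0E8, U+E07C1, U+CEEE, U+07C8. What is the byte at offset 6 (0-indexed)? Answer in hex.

0x81

U+F0E8 → 3-byte form EF 83 A8 at offsets 0–2.
U+E07C1 → 4-byte form F3 A0 9F 81 at offsets 3–6.
Offset 6 falls in char 2's range; it's byte 4 of F3 A0 9F 81 = 0x81.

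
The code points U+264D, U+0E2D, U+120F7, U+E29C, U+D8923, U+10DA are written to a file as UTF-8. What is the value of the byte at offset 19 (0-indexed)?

U+264D → 3-byte form E2 99 8D at offsets 0–2.
U+0E2D → 3-byte form E0 B8 AD at offsets 3–5.
U+120F7 → 4-byte form F0 92 83 B7 at offsets 6–9.
U+E29C → 3-byte form EE 8A 9C at offsets 10–12.
U+D8923 → 4-byte form F3 98 A4 A3 at offsets 13–16.
U+10DA → 3-byte form E1 83 9A at offsets 17–19.
Offset 19 falls in char 6's range; it's byte 3 of E1 83 9A = 0x9A.

0x9A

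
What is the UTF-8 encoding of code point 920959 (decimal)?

F3 A0 B5 BF

U+E0D7F = 0xE0D7F = 920959 decimal. In range U+10000–U+10FFFF → 4-byte form: 11110xxx 10xxxxxx 10xxxxxx 10xxxxxx.
Binary (21 bits): 011100000110101111111.
Split 3+6+6+6: 011 | 100000 | 110101 | 111111.
Byte 1: 11110011 = 0xF3.
Byte 2: 10100000 = 0xA0.
Byte 3: 10110101 = 0xB5.
Byte 4: 10111111 = 0xBF.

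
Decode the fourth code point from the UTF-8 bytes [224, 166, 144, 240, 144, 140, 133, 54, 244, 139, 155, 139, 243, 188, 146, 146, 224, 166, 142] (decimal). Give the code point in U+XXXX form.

Offset 0: leading byte 0xE0 = 11100000 → 3-byte char #1 = E0 A6 90.
Offset 3: leading byte 0xF0 = 11110000 → 4-byte char #2 = F0 90 8C 85.
Offset 7: leading byte 0x36 = 00110110 → 1-byte char #3 = 36.
Offset 8: leading byte 0xF4 = 11110100 → 4-byte char #4 = F4 8B 9B 8B.
Leading byte 0xF4 = 11110100 matches 11110xxx → 4-byte sequence.
Byte 1: 0xF4 = 11110100, payload 100 (3 bits).
Byte 2: 0x8B = 10001011 (10xxxxxx ✓), payload 001011.
Byte 3: 0x9B = 10011011 (10xxxxxx ✓), payload 011011.
Byte 4: 0x8B = 10001011 (10xxxxxx ✓), payload 001011.
Concatenate: 100001011011011001011 = 0x10B6CB (21 bits → U+10B6CB).

U+10B6CB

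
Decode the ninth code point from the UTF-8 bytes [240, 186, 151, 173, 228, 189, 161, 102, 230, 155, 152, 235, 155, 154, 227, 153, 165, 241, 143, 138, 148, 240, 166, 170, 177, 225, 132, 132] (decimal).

Offset 0: leading byte 0xF0 = 11110000 → 4-byte char #1 = F0 BA 97 AD.
Offset 4: leading byte 0xE4 = 11100100 → 3-byte char #2 = E4 BD A1.
Offset 7: leading byte 0x66 = 01100110 → 1-byte char #3 = 66.
Offset 8: leading byte 0xE6 = 11100110 → 3-byte char #4 = E6 9B 98.
Offset 11: leading byte 0xEB = 11101011 → 3-byte char #5 = EB 9B 9A.
Offset 14: leading byte 0xE3 = 11100011 → 3-byte char #6 = E3 99 A5.
Offset 17: leading byte 0xF1 = 11110001 → 4-byte char #7 = F1 8F 8A 94.
Offset 21: leading byte 0xF0 = 11110000 → 4-byte char #8 = F0 A6 AA B1.
Offset 25: leading byte 0xE1 = 11100001 → 3-byte char #9 = E1 84 84.
Leading byte 0xE1 = 11100001 matches 1110xxxx → 3-byte sequence.
Byte 1: 0xE1 = 11100001, payload 0001 (4 bits).
Byte 2: 0x84 = 10000100 (10xxxxxx ✓), payload 000100.
Byte 3: 0x84 = 10000100 (10xxxxxx ✓), payload 000100.
Concatenate: 0001000100000100 = 0x1104 (16 bits → U+1104).

U+1104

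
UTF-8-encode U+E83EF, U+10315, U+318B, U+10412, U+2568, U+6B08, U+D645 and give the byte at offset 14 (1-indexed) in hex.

1-indexed offset 14 is 0-indexed offset 13.
U+E83EF → 4-byte form F3 A8 8F AF at offsets 0–3.
U+10315 → 4-byte form F0 90 8C 95 at offsets 4–7.
U+318B → 3-byte form E3 86 8B at offsets 8–10.
U+10412 → 4-byte form F0 90 90 92 at offsets 11–14.
Offset 13 falls in char 4's range; it's byte 3 of F0 90 90 92 = 0x90.

0x90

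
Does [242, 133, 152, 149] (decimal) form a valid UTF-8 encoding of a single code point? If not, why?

valid

Leading byte 0xF2 = 11110010 → 4-byte form.
Continuation bytes 0x85=10000101, 0x98=10011000, 0x95=10010101 all match 10xxxxxx.
Decoded value 0x85615 is ≥ 0x10000 (shortest form) and not a surrogate.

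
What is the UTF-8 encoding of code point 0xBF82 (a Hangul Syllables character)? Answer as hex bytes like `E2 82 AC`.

U+BF82 = 0xBF82 = 49026 decimal. In range U+0800–U+FFFF → 3-byte form: 1110xxxx 10xxxxxx 10xxxxxx.
Binary (16 bits): 1011111110000010.
Split 4+6+6: 1011 | 111110 | 000010.
Byte 1: 11101011 = 0xEB.
Byte 2: 10111110 = 0xBE.
Byte 3: 10000010 = 0x82.

EB BE 82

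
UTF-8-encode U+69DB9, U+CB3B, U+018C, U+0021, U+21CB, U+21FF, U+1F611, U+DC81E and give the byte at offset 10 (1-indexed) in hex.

1-indexed offset 10 is 0-indexed offset 9.
U+69DB9 → 4-byte form F1 A9 B6 B9 at offsets 0–3.
U+CB3B → 3-byte form EC AC BB at offsets 4–6.
U+018C → 2-byte form C6 8C at offsets 7–8.
U+0021 → 1-byte form 21 at offsets 9–9.
Offset 9 falls in char 4's range; it's byte 1 of 21 = 0x21.

0x21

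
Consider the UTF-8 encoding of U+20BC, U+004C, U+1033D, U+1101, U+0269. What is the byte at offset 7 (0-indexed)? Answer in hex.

0xBD

U+20BC → 3-byte form E2 82 BC at offsets 0–2.
U+004C → 1-byte form 4C at offsets 3–3.
U+1033D → 4-byte form F0 90 8C BD at offsets 4–7.
Offset 7 falls in char 3's range; it's byte 4 of F0 90 8C BD = 0xBD.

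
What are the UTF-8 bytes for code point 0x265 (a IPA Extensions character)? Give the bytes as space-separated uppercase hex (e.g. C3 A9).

U+0265 = 0x265 = 613 decimal. In range U+0080–U+07FF → 2-byte form: 110xxxxx 10xxxxxx.
Binary (11 bits): 01001100101.
Split 5+6: 01001 | 100101.
Byte 1: 11001001 = 0xC9.
Byte 2: 10100101 = 0xA5.

C9 A5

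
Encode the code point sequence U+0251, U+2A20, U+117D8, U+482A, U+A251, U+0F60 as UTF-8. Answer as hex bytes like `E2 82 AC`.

C9 91 E2 A8 A0 F0 91 9F 98 E4 A0 AA EA 89 91 E0 BD A0

U+0251: 2-byte form → C9 91.
U+2A20: 3-byte form → E2 A8 A0.
U+117D8: 4-byte form → F0 91 9F 98.
U+482A: 3-byte form → E4 A0 AA.
U+A251: 3-byte form → EA 89 91.
U+0F60: 3-byte form → E0 BD A0.
Concatenated (18 bytes): C9 91 E2 A8 A0 F0 91 9F 98 E4 A0 AA EA 89 91 E0 BD A0.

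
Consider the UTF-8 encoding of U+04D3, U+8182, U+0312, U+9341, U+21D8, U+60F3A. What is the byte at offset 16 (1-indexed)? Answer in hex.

1-indexed offset 16 is 0-indexed offset 15.
U+04D3 → 2-byte form D3 93 at offsets 0–1.
U+8182 → 3-byte form E8 86 82 at offsets 2–4.
U+0312 → 2-byte form CC 92 at offsets 5–6.
U+9341 → 3-byte form E9 8D 81 at offsets 7–9.
U+21D8 → 3-byte form E2 87 98 at offsets 10–12.
U+60F3A → 4-byte form F1 A0 BC BA at offsets 13–16.
Offset 15 falls in char 6's range; it's byte 3 of F1 A0 BC BA = 0xBC.

0xBC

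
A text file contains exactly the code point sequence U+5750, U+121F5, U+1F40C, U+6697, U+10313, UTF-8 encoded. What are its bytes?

E5 9D 90 F0 92 87 B5 F0 9F 90 8C E6 9A 97 F0 90 8C 93

U+5750: 3-byte form → E5 9D 90.
U+121F5: 4-byte form → F0 92 87 B5.
U+1F40C: 4-byte form → F0 9F 90 8C.
U+6697: 3-byte form → E6 9A 97.
U+10313: 4-byte form → F0 90 8C 93.
Concatenated (18 bytes): E5 9D 90 F0 92 87 B5 F0 9F 90 8C E6 9A 97 F0 90 8C 93.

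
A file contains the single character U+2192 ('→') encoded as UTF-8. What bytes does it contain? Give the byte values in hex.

E2 86 92

U+2192 = 0x2192 = 8594 decimal. In range U+0800–U+FFFF → 3-byte form: 1110xxxx 10xxxxxx 10xxxxxx.
Binary (16 bits): 0010000110010010.
Split 4+6+6: 0010 | 000110 | 010010.
Byte 1: 11100010 = 0xE2.
Byte 2: 10000110 = 0x86.
Byte 3: 10010010 = 0x92.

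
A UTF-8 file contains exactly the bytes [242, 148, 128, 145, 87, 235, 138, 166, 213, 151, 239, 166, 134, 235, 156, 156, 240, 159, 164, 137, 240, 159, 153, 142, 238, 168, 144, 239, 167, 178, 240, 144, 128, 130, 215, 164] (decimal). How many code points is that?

12

Byte at offset 0: 0xF2 = 11110010 → 4-byte char (#1). Advance 4.
Byte at offset 4: 0x57 = 01010111 → 1-byte char (#2). Advance 1.
Byte at offset 5: 0xEB = 11101011 → 3-byte char (#3). Advance 3.
Byte at offset 8: 0xD5 = 11010101 → 2-byte char (#4). Advance 2.
Byte at offset 10: 0xEF = 11101111 → 3-byte char (#5). Advance 3.
Byte at offset 13: 0xEB = 11101011 → 3-byte char (#6). Advance 3.
Byte at offset 16: 0xF0 = 11110000 → 4-byte char (#7). Advance 4.
Byte at offset 20: 0xF0 = 11110000 → 4-byte char (#8). Advance 4.
Byte at offset 24: 0xEE = 11101110 → 3-byte char (#9). Advance 3.
Byte at offset 27: 0xEF = 11101111 → 3-byte char (#10). Advance 3.
Byte at offset 30: 0xF0 = 11110000 → 4-byte char (#11). Advance 4.
Byte at offset 34: 0xD7 = 11010111 → 2-byte char (#12). Advance 2.
Reached end at offset 36 after 12 code points.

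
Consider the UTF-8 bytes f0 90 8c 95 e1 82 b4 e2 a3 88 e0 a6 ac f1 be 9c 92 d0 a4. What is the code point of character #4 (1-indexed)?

U+09AC

Offset 0: leading byte 0xF0 = 11110000 → 4-byte char #1 = F0 90 8C 95.
Offset 4: leading byte 0xE1 = 11100001 → 3-byte char #2 = E1 82 B4.
Offset 7: leading byte 0xE2 = 11100010 → 3-byte char #3 = E2 A3 88.
Offset 10: leading byte 0xE0 = 11100000 → 3-byte char #4 = E0 A6 AC.
Leading byte 0xE0 = 11100000 matches 1110xxxx → 3-byte sequence.
Byte 1: 0xE0 = 11100000, payload 0000 (4 bits).
Byte 2: 0xA6 = 10100110 (10xxxxxx ✓), payload 100110.
Byte 3: 0xAC = 10101100 (10xxxxxx ✓), payload 101100.
Concatenate: 0000100110101100 = 0x9AC (16 bits → U+09AC).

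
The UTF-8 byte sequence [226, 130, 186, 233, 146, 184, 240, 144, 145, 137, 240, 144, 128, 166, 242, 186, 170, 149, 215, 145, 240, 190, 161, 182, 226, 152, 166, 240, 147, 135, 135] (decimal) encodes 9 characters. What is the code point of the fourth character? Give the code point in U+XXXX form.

U+10026

Offset 0: leading byte 0xE2 = 11100010 → 3-byte char #1 = E2 82 BA.
Offset 3: leading byte 0xE9 = 11101001 → 3-byte char #2 = E9 92 B8.
Offset 6: leading byte 0xF0 = 11110000 → 4-byte char #3 = F0 90 91 89.
Offset 10: leading byte 0xF0 = 11110000 → 4-byte char #4 = F0 90 80 A6.
Leading byte 0xF0 = 11110000 matches 11110xxx → 4-byte sequence.
Byte 1: 0xF0 = 11110000, payload 000 (3 bits).
Byte 2: 0x90 = 10010000 (10xxxxxx ✓), payload 010000.
Byte 3: 0x80 = 10000000 (10xxxxxx ✓), payload 000000.
Byte 4: 0xA6 = 10100110 (10xxxxxx ✓), payload 100110.
Concatenate: 000010000000000100110 = 0x10026 (21 bits → U+10026).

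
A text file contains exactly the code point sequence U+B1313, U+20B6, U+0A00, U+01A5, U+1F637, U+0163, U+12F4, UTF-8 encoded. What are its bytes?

F2 B1 8C 93 E2 82 B6 E0 A8 80 C6 A5 F0 9F 98 B7 C5 A3 E1 8B B4

U+B1313: 4-byte form → F2 B1 8C 93.
U+20B6: 3-byte form → E2 82 B6.
U+0A00: 3-byte form → E0 A8 80.
U+01A5: 2-byte form → C6 A5.
U+1F637: 4-byte form → F0 9F 98 B7.
U+0163: 2-byte form → C5 A3.
U+12F4: 3-byte form → E1 8B B4.
Concatenated (21 bytes): F2 B1 8C 93 E2 82 B6 E0 A8 80 C6 A5 F0 9F 98 B7 C5 A3 E1 8B B4.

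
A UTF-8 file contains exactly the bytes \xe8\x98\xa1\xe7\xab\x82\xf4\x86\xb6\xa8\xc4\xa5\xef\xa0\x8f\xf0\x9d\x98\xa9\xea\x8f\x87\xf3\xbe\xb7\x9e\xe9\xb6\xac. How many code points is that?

9

Byte at offset 0: 0xE8 = 11101000 → 3-byte char (#1). Advance 3.
Byte at offset 3: 0xE7 = 11100111 → 3-byte char (#2). Advance 3.
Byte at offset 6: 0xF4 = 11110100 → 4-byte char (#3). Advance 4.
Byte at offset 10: 0xC4 = 11000100 → 2-byte char (#4). Advance 2.
Byte at offset 12: 0xEF = 11101111 → 3-byte char (#5). Advance 3.
Byte at offset 15: 0xF0 = 11110000 → 4-byte char (#6). Advance 4.
Byte at offset 19: 0xEA = 11101010 → 3-byte char (#7). Advance 3.
Byte at offset 22: 0xF3 = 11110011 → 4-byte char (#8). Advance 4.
Byte at offset 26: 0xE9 = 11101001 → 3-byte char (#9). Advance 3.
Reached end at offset 29 after 9 code points.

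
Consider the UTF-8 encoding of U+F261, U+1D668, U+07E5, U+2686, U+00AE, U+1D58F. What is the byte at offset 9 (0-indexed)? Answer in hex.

U+F261 → 3-byte form EF 89 A1 at offsets 0–2.
U+1D668 → 4-byte form F0 9D 99 A8 at offsets 3–6.
U+07E5 → 2-byte form DF A5 at offsets 7–8.
U+2686 → 3-byte form E2 9A 86 at offsets 9–11.
Offset 9 falls in char 4's range; it's byte 1 of E2 9A 86 = 0xE2.

0xE2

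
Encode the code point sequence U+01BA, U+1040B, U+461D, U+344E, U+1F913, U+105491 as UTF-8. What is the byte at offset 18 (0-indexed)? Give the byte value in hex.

0x92

U+01BA → 2-byte form C6 BA at offsets 0–1.
U+1040B → 4-byte form F0 90 90 8B at offsets 2–5.
U+461D → 3-byte form E4 98 9D at offsets 6–8.
U+344E → 3-byte form E3 91 8E at offsets 9–11.
U+1F913 → 4-byte form F0 9F A4 93 at offsets 12–15.
U+105491 → 4-byte form F4 85 92 91 at offsets 16–19.
Offset 18 falls in char 6's range; it's byte 3 of F4 85 92 91 = 0x92.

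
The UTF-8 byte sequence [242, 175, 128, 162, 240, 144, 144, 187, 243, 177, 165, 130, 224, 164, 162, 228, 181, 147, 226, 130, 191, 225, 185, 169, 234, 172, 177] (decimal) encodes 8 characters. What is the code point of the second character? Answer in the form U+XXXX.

U+1043B

Offset 0: leading byte 0xF2 = 11110010 → 4-byte char #1 = F2 AF 80 A2.
Offset 4: leading byte 0xF0 = 11110000 → 4-byte char #2 = F0 90 90 BB.
Leading byte 0xF0 = 11110000 matches 11110xxx → 4-byte sequence.
Byte 1: 0xF0 = 11110000, payload 000 (3 bits).
Byte 2: 0x90 = 10010000 (10xxxxxx ✓), payload 010000.
Byte 3: 0x90 = 10010000 (10xxxxxx ✓), payload 010000.
Byte 4: 0xBB = 10111011 (10xxxxxx ✓), payload 111011.
Concatenate: 000010000010000111011 = 0x1043B (21 bits → U+1043B).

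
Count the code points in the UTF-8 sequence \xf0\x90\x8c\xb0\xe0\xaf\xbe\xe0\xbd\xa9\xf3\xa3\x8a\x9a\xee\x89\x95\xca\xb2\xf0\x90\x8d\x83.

7

Byte at offset 0: 0xF0 = 11110000 → 4-byte char (#1). Advance 4.
Byte at offset 4: 0xE0 = 11100000 → 3-byte char (#2). Advance 3.
Byte at offset 7: 0xE0 = 11100000 → 3-byte char (#3). Advance 3.
Byte at offset 10: 0xF3 = 11110011 → 4-byte char (#4). Advance 4.
Byte at offset 14: 0xEE = 11101110 → 3-byte char (#5). Advance 3.
Byte at offset 17: 0xCA = 11001010 → 2-byte char (#6). Advance 2.
Byte at offset 19: 0xF0 = 11110000 → 4-byte char (#7). Advance 4.
Reached end at offset 23 after 7 code points.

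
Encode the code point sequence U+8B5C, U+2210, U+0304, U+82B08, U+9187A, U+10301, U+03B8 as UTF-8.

U+8B5C: 3-byte form → E8 AD 9C.
U+2210: 3-byte form → E2 88 90.
U+0304: 2-byte form → CC 84.
U+82B08: 4-byte form → F2 82 AC 88.
U+9187A: 4-byte form → F2 91 A1 BA.
U+10301: 4-byte form → F0 90 8C 81.
U+03B8: 2-byte form → CE B8.
Concatenated (22 bytes): E8 AD 9C E2 88 90 CC 84 F2 82 AC 88 F2 91 A1 BA F0 90 8C 81 CE B8.

E8 AD 9C E2 88 90 CC 84 F2 82 AC 88 F2 91 A1 BA F0 90 8C 81 CE B8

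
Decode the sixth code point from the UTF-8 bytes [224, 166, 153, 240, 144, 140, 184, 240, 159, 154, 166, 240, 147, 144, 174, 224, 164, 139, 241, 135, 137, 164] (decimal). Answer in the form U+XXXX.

Offset 0: leading byte 0xE0 = 11100000 → 3-byte char #1 = E0 A6 99.
Offset 3: leading byte 0xF0 = 11110000 → 4-byte char #2 = F0 90 8C B8.
Offset 7: leading byte 0xF0 = 11110000 → 4-byte char #3 = F0 9F 9A A6.
Offset 11: leading byte 0xF0 = 11110000 → 4-byte char #4 = F0 93 90 AE.
Offset 15: leading byte 0xE0 = 11100000 → 3-byte char #5 = E0 A4 8B.
Offset 18: leading byte 0xF1 = 11110001 → 4-byte char #6 = F1 87 89 A4.
Leading byte 0xF1 = 11110001 matches 11110xxx → 4-byte sequence.
Byte 1: 0xF1 = 11110001, payload 001 (3 bits).
Byte 2: 0x87 = 10000111 (10xxxxxx ✓), payload 000111.
Byte 3: 0x89 = 10001001 (10xxxxxx ✓), payload 001001.
Byte 4: 0xA4 = 10100100 (10xxxxxx ✓), payload 100100.
Concatenate: 001000111001001100100 = 0x47264 (21 bits → U+47264).

U+47264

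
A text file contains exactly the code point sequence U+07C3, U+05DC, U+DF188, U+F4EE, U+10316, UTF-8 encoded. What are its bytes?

DF 83 D7 9C F3 9F 86 88 EF 93 AE F0 90 8C 96

U+07C3: 2-byte form → DF 83.
U+05DC: 2-byte form → D7 9C.
U+DF188: 4-byte form → F3 9F 86 88.
U+F4EE: 3-byte form → EF 93 AE.
U+10316: 4-byte form → F0 90 8C 96.
Concatenated (15 bytes): DF 83 D7 9C F3 9F 86 88 EF 93 AE F0 90 8C 96.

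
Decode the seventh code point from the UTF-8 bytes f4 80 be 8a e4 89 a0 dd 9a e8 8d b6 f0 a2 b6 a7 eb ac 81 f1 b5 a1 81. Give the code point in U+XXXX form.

Offset 0: leading byte 0xF4 = 11110100 → 4-byte char #1 = F4 80 BE 8A.
Offset 4: leading byte 0xE4 = 11100100 → 3-byte char #2 = E4 89 A0.
Offset 7: leading byte 0xDD = 11011101 → 2-byte char #3 = DD 9A.
Offset 9: leading byte 0xE8 = 11101000 → 3-byte char #4 = E8 8D B6.
Offset 12: leading byte 0xF0 = 11110000 → 4-byte char #5 = F0 A2 B6 A7.
Offset 16: leading byte 0xEB = 11101011 → 3-byte char #6 = EB AC 81.
Offset 19: leading byte 0xF1 = 11110001 → 4-byte char #7 = F1 B5 A1 81.
Leading byte 0xF1 = 11110001 matches 11110xxx → 4-byte sequence.
Byte 1: 0xF1 = 11110001, payload 001 (3 bits).
Byte 2: 0xB5 = 10110101 (10xxxxxx ✓), payload 110101.
Byte 3: 0xA1 = 10100001 (10xxxxxx ✓), payload 100001.
Byte 4: 0x81 = 10000001 (10xxxxxx ✓), payload 000001.
Concatenate: 001110101100001000001 = 0x75841 (21 bits → U+75841).

U+75841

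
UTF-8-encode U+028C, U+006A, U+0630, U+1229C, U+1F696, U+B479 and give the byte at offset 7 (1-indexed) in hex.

1-indexed offset 7 is 0-indexed offset 6.
U+028C → 2-byte form CA 8C at offsets 0–1.
U+006A → 1-byte form 6A at offsets 2–2.
U+0630 → 2-byte form D8 B0 at offsets 3–4.
U+1229C → 4-byte form F0 92 8A 9C at offsets 5–8.
Offset 6 falls in char 4's range; it's byte 2 of F0 92 8A 9C = 0x92.

0x92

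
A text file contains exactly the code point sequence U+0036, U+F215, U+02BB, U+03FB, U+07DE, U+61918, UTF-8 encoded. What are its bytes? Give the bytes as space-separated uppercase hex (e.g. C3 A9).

U+0036: 1-byte form → 36.
U+F215: 3-byte form → EF 88 95.
U+02BB: 2-byte form → CA BB.
U+03FB: 2-byte form → CF BB.
U+07DE: 2-byte form → DF 9E.
U+61918: 4-byte form → F1 A1 A4 98.
Concatenated (14 bytes): 36 EF 88 95 CA BB CF BB DF 9E F1 A1 A4 98.

36 EF 88 95 CA BB CF BB DF 9E F1 A1 A4 98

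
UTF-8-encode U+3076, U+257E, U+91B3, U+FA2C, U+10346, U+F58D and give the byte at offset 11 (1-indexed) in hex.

1-indexed offset 11 is 0-indexed offset 10.
U+3076 → 3-byte form E3 81 B6 at offsets 0–2.
U+257E → 3-byte form E2 95 BE at offsets 3–5.
U+91B3 → 3-byte form E9 86 B3 at offsets 6–8.
U+FA2C → 3-byte form EF A8 AC at offsets 9–11.
Offset 10 falls in char 4's range; it's byte 2 of EF A8 AC = 0xA8.

0xA8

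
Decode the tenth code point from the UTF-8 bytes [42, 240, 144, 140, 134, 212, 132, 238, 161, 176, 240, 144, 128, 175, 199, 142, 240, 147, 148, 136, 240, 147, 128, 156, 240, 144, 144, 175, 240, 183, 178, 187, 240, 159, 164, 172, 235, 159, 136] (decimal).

Offset 0: leading byte 0x2A = 00101010 → 1-byte char #1 = 2A.
Offset 1: leading byte 0xF0 = 11110000 → 4-byte char #2 = F0 90 8C 86.
Offset 5: leading byte 0xD4 = 11010100 → 2-byte char #3 = D4 84.
Offset 7: leading byte 0xEE = 11101110 → 3-byte char #4 = EE A1 B0.
Offset 10: leading byte 0xF0 = 11110000 → 4-byte char #5 = F0 90 80 AF.
Offset 14: leading byte 0xC7 = 11000111 → 2-byte char #6 = C7 8E.
Offset 16: leading byte 0xF0 = 11110000 → 4-byte char #7 = F0 93 94 88.
Offset 20: leading byte 0xF0 = 11110000 → 4-byte char #8 = F0 93 80 9C.
Offset 24: leading byte 0xF0 = 11110000 → 4-byte char #9 = F0 90 90 AF.
Offset 28: leading byte 0xF0 = 11110000 → 4-byte char #10 = F0 B7 B2 BB.
Leading byte 0xF0 = 11110000 matches 11110xxx → 4-byte sequence.
Byte 1: 0xF0 = 11110000, payload 000 (3 bits).
Byte 2: 0xB7 = 10110111 (10xxxxxx ✓), payload 110111.
Byte 3: 0xB2 = 10110010 (10xxxxxx ✓), payload 110010.
Byte 4: 0xBB = 10111011 (10xxxxxx ✓), payload 111011.
Concatenate: 000110111110010111011 = 0x37CBB (21 bits → U+37CBB).

U+37CBB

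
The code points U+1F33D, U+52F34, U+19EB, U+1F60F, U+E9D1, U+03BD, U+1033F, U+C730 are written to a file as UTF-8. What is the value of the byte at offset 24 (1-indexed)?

0xBF

1-indexed offset 24 is 0-indexed offset 23.
U+1F33D → 4-byte form F0 9F 8C BD at offsets 0–3.
U+52F34 → 4-byte form F1 92 BC B4 at offsets 4–7.
U+19EB → 3-byte form E1 A7 AB at offsets 8–10.
U+1F60F → 4-byte form F0 9F 98 8F at offsets 11–14.
U+E9D1 → 3-byte form EE A7 91 at offsets 15–17.
U+03BD → 2-byte form CE BD at offsets 18–19.
U+1033F → 4-byte form F0 90 8C BF at offsets 20–23.
Offset 23 falls in char 7's range; it's byte 4 of F0 90 8C BF = 0xBF.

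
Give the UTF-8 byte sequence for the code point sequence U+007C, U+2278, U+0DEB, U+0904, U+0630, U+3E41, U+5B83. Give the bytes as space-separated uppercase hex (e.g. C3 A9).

7C E2 89 B8 E0 B7 AB E0 A4 84 D8 B0 E3 B9 81 E5 AE 83

U+007C: 1-byte form → 7C.
U+2278: 3-byte form → E2 89 B8.
U+0DEB: 3-byte form → E0 B7 AB.
U+0904: 3-byte form → E0 A4 84.
U+0630: 2-byte form → D8 B0.
U+3E41: 3-byte form → E3 B9 81.
U+5B83: 3-byte form → E5 AE 83.
Concatenated (18 bytes): 7C E2 89 B8 E0 B7 AB E0 A4 84 D8 B0 E3 B9 81 E5 AE 83.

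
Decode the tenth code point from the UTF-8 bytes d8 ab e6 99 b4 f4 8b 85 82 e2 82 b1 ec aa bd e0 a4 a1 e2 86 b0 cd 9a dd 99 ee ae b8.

Offset 0: leading byte 0xD8 = 11011000 → 2-byte char #1 = D8 AB.
Offset 2: leading byte 0xE6 = 11100110 → 3-byte char #2 = E6 99 B4.
Offset 5: leading byte 0xF4 = 11110100 → 4-byte char #3 = F4 8B 85 82.
Offset 9: leading byte 0xE2 = 11100010 → 3-byte char #4 = E2 82 B1.
Offset 12: leading byte 0xEC = 11101100 → 3-byte char #5 = EC AA BD.
Offset 15: leading byte 0xE0 = 11100000 → 3-byte char #6 = E0 A4 A1.
Offset 18: leading byte 0xE2 = 11100010 → 3-byte char #7 = E2 86 B0.
Offset 21: leading byte 0xCD = 11001101 → 2-byte char #8 = CD 9A.
Offset 23: leading byte 0xDD = 11011101 → 2-byte char #9 = DD 99.
Offset 25: leading byte 0xEE = 11101110 → 3-byte char #10 = EE AE B8.
Leading byte 0xEE = 11101110 matches 1110xxxx → 3-byte sequence.
Byte 1: 0xEE = 11101110, payload 1110 (4 bits).
Byte 2: 0xAE = 10101110 (10xxxxxx ✓), payload 101110.
Byte 3: 0xB8 = 10111000 (10xxxxxx ✓), payload 111000.
Concatenate: 1110101110111000 = 0xEBB8 (16 bits → U+EBB8).

U+EBB8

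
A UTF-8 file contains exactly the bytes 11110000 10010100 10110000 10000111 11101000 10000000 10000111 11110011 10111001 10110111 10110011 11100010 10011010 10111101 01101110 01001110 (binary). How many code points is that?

6

Byte at offset 0: 0xF0 = 11110000 → 4-byte char (#1). Advance 4.
Byte at offset 4: 0xE8 = 11101000 → 3-byte char (#2). Advance 3.
Byte at offset 7: 0xF3 = 11110011 → 4-byte char (#3). Advance 4.
Byte at offset 11: 0xE2 = 11100010 → 3-byte char (#4). Advance 3.
Byte at offset 14: 0x6E = 01101110 → 1-byte char (#5). Advance 1.
Byte at offset 15: 0x4E = 01001110 → 1-byte char (#6). Advance 1.
Reached end at offset 16 after 6 code points.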